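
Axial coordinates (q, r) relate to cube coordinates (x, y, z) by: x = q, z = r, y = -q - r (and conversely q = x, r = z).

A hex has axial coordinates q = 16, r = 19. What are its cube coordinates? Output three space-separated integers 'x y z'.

Answer: 16 -35 19

Derivation:
x = q = 16
z = r = 19
y = -x - z = -(16) - (19) = -35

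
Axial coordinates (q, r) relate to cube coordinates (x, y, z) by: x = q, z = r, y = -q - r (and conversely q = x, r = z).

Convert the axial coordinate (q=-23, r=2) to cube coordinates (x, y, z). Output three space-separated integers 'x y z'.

x = q = -23
z = r = 2
y = -x - z = -(-23) - (2) = 21

Answer: -23 21 2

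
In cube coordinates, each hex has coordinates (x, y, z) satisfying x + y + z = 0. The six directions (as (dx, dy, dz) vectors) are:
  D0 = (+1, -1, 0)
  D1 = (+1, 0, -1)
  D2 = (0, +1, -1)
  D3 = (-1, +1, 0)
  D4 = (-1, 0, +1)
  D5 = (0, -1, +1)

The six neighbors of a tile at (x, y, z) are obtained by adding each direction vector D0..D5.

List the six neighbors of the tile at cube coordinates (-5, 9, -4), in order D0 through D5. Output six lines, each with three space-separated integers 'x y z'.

Center: (-5, 9, -4). Add each direction:
  D0: (-5, 9, -4) + (1, -1, 0) = (-4, 8, -4)
  D1: (-5, 9, -4) + (1, 0, -1) = (-4, 9, -5)
  D2: (-5, 9, -4) + (0, 1, -1) = (-5, 10, -5)
  D3: (-5, 9, -4) + (-1, 1, 0) = (-6, 10, -4)
  D4: (-5, 9, -4) + (-1, 0, 1) = (-6, 9, -3)
  D5: (-5, 9, -4) + (0, -1, 1) = (-5, 8, -3)

Answer: -4 8 -4
-4 9 -5
-5 10 -5
-6 10 -4
-6 9 -3
-5 8 -3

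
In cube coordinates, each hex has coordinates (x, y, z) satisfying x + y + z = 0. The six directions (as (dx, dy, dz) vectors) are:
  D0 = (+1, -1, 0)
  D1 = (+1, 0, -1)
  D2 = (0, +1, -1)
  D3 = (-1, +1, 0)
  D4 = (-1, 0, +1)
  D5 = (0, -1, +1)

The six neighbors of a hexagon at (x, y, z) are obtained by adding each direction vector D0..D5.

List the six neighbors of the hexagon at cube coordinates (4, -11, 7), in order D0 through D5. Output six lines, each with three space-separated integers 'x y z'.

Center: (4, -11, 7). Add each direction:
  D0: (4, -11, 7) + (1, -1, 0) = (5, -12, 7)
  D1: (4, -11, 7) + (1, 0, -1) = (5, -11, 6)
  D2: (4, -11, 7) + (0, 1, -1) = (4, -10, 6)
  D3: (4, -11, 7) + (-1, 1, 0) = (3, -10, 7)
  D4: (4, -11, 7) + (-1, 0, 1) = (3, -11, 8)
  D5: (4, -11, 7) + (0, -1, 1) = (4, -12, 8)

Answer: 5 -12 7
5 -11 6
4 -10 6
3 -10 7
3 -11 8
4 -12 8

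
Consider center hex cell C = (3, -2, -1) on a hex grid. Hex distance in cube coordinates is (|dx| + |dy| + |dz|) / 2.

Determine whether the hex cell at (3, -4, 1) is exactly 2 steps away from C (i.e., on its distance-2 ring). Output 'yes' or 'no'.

Answer: yes

Derivation:
|px - cx| = |3 - 3| = 0
|py - cy| = |-4 - (-2)| = 2
|pz - cz| = |1 - (-1)| = 2
distance = (0+2+2)/2 = 4/2 = 2
radius = 2; distance == radius -> yes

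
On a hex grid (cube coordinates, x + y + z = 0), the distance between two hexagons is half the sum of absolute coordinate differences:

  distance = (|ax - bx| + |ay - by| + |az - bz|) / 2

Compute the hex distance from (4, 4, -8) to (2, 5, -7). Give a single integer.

|ax - bx| = |4 - 2| = 2
|ay - by| = |4 - 5| = 1
|az - bz| = |-8 - (-7)| = 1
distance = (2 + 1 + 1) / 2 = 4 / 2 = 2

Answer: 2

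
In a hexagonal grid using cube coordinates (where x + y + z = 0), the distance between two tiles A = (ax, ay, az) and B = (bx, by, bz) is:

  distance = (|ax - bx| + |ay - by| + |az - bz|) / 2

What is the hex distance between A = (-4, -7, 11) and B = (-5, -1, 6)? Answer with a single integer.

|ax - bx| = |-4 - (-5)| = 1
|ay - by| = |-7 - (-1)| = 6
|az - bz| = |11 - 6| = 5
distance = (1 + 6 + 5) / 2 = 12 / 2 = 6

Answer: 6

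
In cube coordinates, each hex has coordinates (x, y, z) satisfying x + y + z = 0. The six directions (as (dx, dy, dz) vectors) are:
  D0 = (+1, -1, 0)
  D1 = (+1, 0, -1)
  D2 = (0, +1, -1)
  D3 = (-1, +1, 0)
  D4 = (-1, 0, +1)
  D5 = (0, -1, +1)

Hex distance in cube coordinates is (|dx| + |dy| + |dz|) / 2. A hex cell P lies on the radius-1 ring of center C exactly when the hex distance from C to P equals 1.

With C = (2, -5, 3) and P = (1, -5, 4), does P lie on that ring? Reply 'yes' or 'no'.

|px - cx| = |1 - 2| = 1
|py - cy| = |-5 - (-5)| = 0
|pz - cz| = |4 - 3| = 1
distance = (1+0+1)/2 = 2/2 = 1
radius = 1; distance == radius -> yes

Answer: yes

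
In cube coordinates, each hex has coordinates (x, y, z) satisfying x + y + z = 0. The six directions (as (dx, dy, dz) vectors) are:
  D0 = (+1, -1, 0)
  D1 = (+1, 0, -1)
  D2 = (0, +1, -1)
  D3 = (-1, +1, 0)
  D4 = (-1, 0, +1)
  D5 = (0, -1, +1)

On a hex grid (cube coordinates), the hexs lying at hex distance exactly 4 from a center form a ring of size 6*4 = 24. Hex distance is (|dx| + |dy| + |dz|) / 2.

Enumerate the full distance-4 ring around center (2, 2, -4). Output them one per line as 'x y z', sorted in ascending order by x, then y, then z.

Answer: -2 2 0
-2 3 -1
-2 4 -2
-2 5 -3
-2 6 -4
-1 1 0
-1 6 -5
0 0 0
0 6 -6
1 -1 0
1 6 -7
2 -2 0
2 6 -8
3 -2 -1
3 5 -8
4 -2 -2
4 4 -8
5 -2 -3
5 3 -8
6 -2 -4
6 -1 -5
6 0 -6
6 1 -7
6 2 -8

Derivation:
Walk ring at distance 4 from (2, 2, -4):
Start at center + D4*4 = (-2, 2, 0)
  hex 0: (-2, 2, 0)
  hex 1: (-1, 1, 0)
  hex 2: (0, 0, 0)
  hex 3: (1, -1, 0)
  hex 4: (2, -2, 0)
  hex 5: (3, -2, -1)
  hex 6: (4, -2, -2)
  hex 7: (5, -2, -3)
  hex 8: (6, -2, -4)
  hex 9: (6, -1, -5)
  hex 10: (6, 0, -6)
  hex 11: (6, 1, -7)
  hex 12: (6, 2, -8)
  hex 13: (5, 3, -8)
  hex 14: (4, 4, -8)
  hex 15: (3, 5, -8)
  hex 16: (2, 6, -8)
  hex 17: (1, 6, -7)
  hex 18: (0, 6, -6)
  hex 19: (-1, 6, -5)
  hex 20: (-2, 6, -4)
  hex 21: (-2, 5, -3)
  hex 22: (-2, 4, -2)
  hex 23: (-2, 3, -1)
Sorted: 24 hexes.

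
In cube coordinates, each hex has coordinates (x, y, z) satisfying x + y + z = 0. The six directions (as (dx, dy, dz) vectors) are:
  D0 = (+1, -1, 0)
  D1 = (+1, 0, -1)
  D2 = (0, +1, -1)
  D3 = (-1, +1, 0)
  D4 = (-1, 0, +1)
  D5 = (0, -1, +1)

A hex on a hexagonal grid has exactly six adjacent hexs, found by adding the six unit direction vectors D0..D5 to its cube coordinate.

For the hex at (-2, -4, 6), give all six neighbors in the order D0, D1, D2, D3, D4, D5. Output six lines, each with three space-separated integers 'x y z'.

Answer: -1 -5 6
-1 -4 5
-2 -3 5
-3 -3 6
-3 -4 7
-2 -5 7

Derivation:
Center: (-2, -4, 6). Add each direction:
  D0: (-2, -4, 6) + (1, -1, 0) = (-1, -5, 6)
  D1: (-2, -4, 6) + (1, 0, -1) = (-1, -4, 5)
  D2: (-2, -4, 6) + (0, 1, -1) = (-2, -3, 5)
  D3: (-2, -4, 6) + (-1, 1, 0) = (-3, -3, 6)
  D4: (-2, -4, 6) + (-1, 0, 1) = (-3, -4, 7)
  D5: (-2, -4, 6) + (0, -1, 1) = (-2, -5, 7)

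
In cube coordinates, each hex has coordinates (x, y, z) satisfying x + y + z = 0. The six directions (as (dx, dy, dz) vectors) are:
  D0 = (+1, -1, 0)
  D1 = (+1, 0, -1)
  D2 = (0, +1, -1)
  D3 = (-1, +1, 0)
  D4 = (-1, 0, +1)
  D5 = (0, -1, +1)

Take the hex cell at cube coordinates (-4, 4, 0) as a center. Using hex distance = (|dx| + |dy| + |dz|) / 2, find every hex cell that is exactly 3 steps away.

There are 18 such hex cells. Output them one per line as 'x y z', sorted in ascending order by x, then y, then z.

Walk ring at distance 3 from (-4, 4, 0):
Start at center + D4*3 = (-7, 4, 3)
  hex 0: (-7, 4, 3)
  hex 1: (-6, 3, 3)
  hex 2: (-5, 2, 3)
  hex 3: (-4, 1, 3)
  hex 4: (-3, 1, 2)
  hex 5: (-2, 1, 1)
  hex 6: (-1, 1, 0)
  hex 7: (-1, 2, -1)
  hex 8: (-1, 3, -2)
  hex 9: (-1, 4, -3)
  hex 10: (-2, 5, -3)
  hex 11: (-3, 6, -3)
  hex 12: (-4, 7, -3)
  hex 13: (-5, 7, -2)
  hex 14: (-6, 7, -1)
  hex 15: (-7, 7, 0)
  hex 16: (-7, 6, 1)
  hex 17: (-7, 5, 2)
Sorted: 18 hexes.

Answer: -7 4 3
-7 5 2
-7 6 1
-7 7 0
-6 3 3
-6 7 -1
-5 2 3
-5 7 -2
-4 1 3
-4 7 -3
-3 1 2
-3 6 -3
-2 1 1
-2 5 -3
-1 1 0
-1 2 -1
-1 3 -2
-1 4 -3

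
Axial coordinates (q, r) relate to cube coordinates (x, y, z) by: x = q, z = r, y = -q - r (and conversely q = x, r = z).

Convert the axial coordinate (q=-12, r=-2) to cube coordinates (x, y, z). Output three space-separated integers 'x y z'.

x = q = -12
z = r = -2
y = -x - z = -(-12) - (-2) = 14

Answer: -12 14 -2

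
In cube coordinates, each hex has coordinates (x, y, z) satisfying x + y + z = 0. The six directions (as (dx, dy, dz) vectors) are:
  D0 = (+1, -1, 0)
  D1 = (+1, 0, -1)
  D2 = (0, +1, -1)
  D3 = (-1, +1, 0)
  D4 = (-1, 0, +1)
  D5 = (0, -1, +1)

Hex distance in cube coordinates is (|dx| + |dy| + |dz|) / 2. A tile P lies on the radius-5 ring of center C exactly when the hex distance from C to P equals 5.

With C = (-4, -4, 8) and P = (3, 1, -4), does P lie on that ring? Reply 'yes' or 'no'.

Answer: no

Derivation:
|px - cx| = |3 - (-4)| = 7
|py - cy| = |1 - (-4)| = 5
|pz - cz| = |-4 - 8| = 12
distance = (7+5+12)/2 = 24/2 = 12
radius = 5; distance != radius -> no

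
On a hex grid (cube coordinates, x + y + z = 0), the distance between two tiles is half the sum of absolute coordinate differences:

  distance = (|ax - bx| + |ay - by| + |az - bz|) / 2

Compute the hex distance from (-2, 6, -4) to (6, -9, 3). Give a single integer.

Answer: 15

Derivation:
|ax - bx| = |-2 - 6| = 8
|ay - by| = |6 - (-9)| = 15
|az - bz| = |-4 - 3| = 7
distance = (8 + 15 + 7) / 2 = 30 / 2 = 15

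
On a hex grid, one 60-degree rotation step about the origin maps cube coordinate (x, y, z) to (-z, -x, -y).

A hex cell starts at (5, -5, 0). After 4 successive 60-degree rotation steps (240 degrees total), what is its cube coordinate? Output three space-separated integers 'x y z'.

Start: (5, -5, 0)
Step 1: (5, -5, 0) -> (-(0), -(5), -(-5)) = (0, -5, 5)
Step 2: (0, -5, 5) -> (-(5), -(0), -(-5)) = (-5, 0, 5)
Step 3: (-5, 0, 5) -> (-(5), -(-5), -(0)) = (-5, 5, 0)
Step 4: (-5, 5, 0) -> (-(0), -(-5), -(5)) = (0, 5, -5)

Answer: 0 5 -5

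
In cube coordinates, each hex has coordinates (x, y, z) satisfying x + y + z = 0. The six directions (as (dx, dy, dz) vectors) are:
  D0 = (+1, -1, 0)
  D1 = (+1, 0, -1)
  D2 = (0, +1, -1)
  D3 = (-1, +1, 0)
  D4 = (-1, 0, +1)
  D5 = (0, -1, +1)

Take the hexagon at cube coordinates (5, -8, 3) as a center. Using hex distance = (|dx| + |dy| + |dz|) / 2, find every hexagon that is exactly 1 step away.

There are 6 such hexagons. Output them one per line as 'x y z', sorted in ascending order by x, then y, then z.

Answer: 4 -8 4
4 -7 3
5 -9 4
5 -7 2
6 -9 3
6 -8 2

Derivation:
Walk ring at distance 1 from (5, -8, 3):
Start at center + D4*1 = (4, -8, 4)
  hex 0: (4, -8, 4)
  hex 1: (5, -9, 4)
  hex 2: (6, -9, 3)
  hex 3: (6, -8, 2)
  hex 4: (5, -7, 2)
  hex 5: (4, -7, 3)
Sorted: 6 hexes.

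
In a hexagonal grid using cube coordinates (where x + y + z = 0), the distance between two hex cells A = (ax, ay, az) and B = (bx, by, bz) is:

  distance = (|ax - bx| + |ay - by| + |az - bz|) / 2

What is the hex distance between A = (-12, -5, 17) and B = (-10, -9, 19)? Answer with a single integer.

|ax - bx| = |-12 - (-10)| = 2
|ay - by| = |-5 - (-9)| = 4
|az - bz| = |17 - 19| = 2
distance = (2 + 4 + 2) / 2 = 8 / 2 = 4

Answer: 4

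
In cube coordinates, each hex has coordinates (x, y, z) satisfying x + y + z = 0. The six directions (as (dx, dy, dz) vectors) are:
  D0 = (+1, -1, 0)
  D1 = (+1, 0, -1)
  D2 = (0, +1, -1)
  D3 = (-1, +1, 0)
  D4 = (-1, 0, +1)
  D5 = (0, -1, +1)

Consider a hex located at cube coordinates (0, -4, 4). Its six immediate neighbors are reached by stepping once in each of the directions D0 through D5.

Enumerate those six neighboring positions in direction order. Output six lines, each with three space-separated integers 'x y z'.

Answer: 1 -5 4
1 -4 3
0 -3 3
-1 -3 4
-1 -4 5
0 -5 5

Derivation:
Center: (0, -4, 4). Add each direction:
  D0: (0, -4, 4) + (1, -1, 0) = (1, -5, 4)
  D1: (0, -4, 4) + (1, 0, -1) = (1, -4, 3)
  D2: (0, -4, 4) + (0, 1, -1) = (0, -3, 3)
  D3: (0, -4, 4) + (-1, 1, 0) = (-1, -3, 4)
  D4: (0, -4, 4) + (-1, 0, 1) = (-1, -4, 5)
  D5: (0, -4, 4) + (0, -1, 1) = (0, -5, 5)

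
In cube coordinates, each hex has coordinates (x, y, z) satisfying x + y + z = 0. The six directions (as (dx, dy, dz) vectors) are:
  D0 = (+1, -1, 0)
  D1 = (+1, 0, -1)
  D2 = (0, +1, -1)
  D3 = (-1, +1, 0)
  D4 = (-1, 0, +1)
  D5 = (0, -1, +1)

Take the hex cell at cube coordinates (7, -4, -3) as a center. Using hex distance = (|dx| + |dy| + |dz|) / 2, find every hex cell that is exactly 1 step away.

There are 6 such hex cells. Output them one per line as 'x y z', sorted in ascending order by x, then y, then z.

Answer: 6 -4 -2
6 -3 -3
7 -5 -2
7 -3 -4
8 -5 -3
8 -4 -4

Derivation:
Walk ring at distance 1 from (7, -4, -3):
Start at center + D4*1 = (6, -4, -2)
  hex 0: (6, -4, -2)
  hex 1: (7, -5, -2)
  hex 2: (8, -5, -3)
  hex 3: (8, -4, -4)
  hex 4: (7, -3, -4)
  hex 5: (6, -3, -3)
Sorted: 6 hexes.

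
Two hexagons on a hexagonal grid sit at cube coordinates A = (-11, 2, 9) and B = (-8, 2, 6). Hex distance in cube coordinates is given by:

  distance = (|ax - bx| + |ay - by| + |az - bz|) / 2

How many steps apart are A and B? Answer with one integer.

|ax - bx| = |-11 - (-8)| = 3
|ay - by| = |2 - 2| = 0
|az - bz| = |9 - 6| = 3
distance = (3 + 0 + 3) / 2 = 6 / 2 = 3

Answer: 3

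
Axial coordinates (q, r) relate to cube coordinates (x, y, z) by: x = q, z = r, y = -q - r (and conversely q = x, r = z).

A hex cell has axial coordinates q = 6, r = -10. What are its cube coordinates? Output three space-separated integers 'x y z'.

Answer: 6 4 -10

Derivation:
x = q = 6
z = r = -10
y = -x - z = -(6) - (-10) = 4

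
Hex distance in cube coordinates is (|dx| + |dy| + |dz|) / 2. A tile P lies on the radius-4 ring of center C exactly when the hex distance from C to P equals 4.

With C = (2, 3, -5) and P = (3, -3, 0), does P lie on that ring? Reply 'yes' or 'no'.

|px - cx| = |3 - 2| = 1
|py - cy| = |-3 - 3| = 6
|pz - cz| = |0 - (-5)| = 5
distance = (1+6+5)/2 = 12/2 = 6
radius = 4; distance != radius -> no

Answer: no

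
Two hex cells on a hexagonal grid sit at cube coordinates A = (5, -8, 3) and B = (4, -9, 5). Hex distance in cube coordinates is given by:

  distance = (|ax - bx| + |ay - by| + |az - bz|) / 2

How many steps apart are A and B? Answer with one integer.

|ax - bx| = |5 - 4| = 1
|ay - by| = |-8 - (-9)| = 1
|az - bz| = |3 - 5| = 2
distance = (1 + 1 + 2) / 2 = 4 / 2 = 2

Answer: 2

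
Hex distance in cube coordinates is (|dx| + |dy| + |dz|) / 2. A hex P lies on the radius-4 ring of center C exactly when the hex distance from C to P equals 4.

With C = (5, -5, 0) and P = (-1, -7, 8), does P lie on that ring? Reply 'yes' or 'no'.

Answer: no

Derivation:
|px - cx| = |-1 - 5| = 6
|py - cy| = |-7 - (-5)| = 2
|pz - cz| = |8 - 0| = 8
distance = (6+2+8)/2 = 16/2 = 8
radius = 4; distance != radius -> no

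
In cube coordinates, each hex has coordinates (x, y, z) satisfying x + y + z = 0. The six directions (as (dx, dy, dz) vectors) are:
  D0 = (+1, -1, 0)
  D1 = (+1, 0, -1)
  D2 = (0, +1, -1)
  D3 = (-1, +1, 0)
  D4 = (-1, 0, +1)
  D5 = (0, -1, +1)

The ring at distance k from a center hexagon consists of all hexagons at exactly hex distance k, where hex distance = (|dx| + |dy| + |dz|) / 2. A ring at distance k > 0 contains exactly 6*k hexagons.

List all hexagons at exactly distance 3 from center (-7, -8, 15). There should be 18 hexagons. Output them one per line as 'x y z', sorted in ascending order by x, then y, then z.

Answer: -10 -8 18
-10 -7 17
-10 -6 16
-10 -5 15
-9 -9 18
-9 -5 14
-8 -10 18
-8 -5 13
-7 -11 18
-7 -5 12
-6 -11 17
-6 -6 12
-5 -11 16
-5 -7 12
-4 -11 15
-4 -10 14
-4 -9 13
-4 -8 12

Derivation:
Walk ring at distance 3 from (-7, -8, 15):
Start at center + D4*3 = (-10, -8, 18)
  hex 0: (-10, -8, 18)
  hex 1: (-9, -9, 18)
  hex 2: (-8, -10, 18)
  hex 3: (-7, -11, 18)
  hex 4: (-6, -11, 17)
  hex 5: (-5, -11, 16)
  hex 6: (-4, -11, 15)
  hex 7: (-4, -10, 14)
  hex 8: (-4, -9, 13)
  hex 9: (-4, -8, 12)
  hex 10: (-5, -7, 12)
  hex 11: (-6, -6, 12)
  hex 12: (-7, -5, 12)
  hex 13: (-8, -5, 13)
  hex 14: (-9, -5, 14)
  hex 15: (-10, -5, 15)
  hex 16: (-10, -6, 16)
  hex 17: (-10, -7, 17)
Sorted: 18 hexes.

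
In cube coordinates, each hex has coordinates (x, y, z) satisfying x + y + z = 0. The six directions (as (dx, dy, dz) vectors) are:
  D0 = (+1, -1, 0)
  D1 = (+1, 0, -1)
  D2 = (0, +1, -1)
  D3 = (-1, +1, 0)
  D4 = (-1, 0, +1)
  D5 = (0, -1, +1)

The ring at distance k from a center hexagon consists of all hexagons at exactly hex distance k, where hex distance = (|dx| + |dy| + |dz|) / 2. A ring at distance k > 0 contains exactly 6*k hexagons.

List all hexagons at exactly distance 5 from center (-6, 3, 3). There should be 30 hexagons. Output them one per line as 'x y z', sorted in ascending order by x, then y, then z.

Walk ring at distance 5 from (-6, 3, 3):
Start at center + D4*5 = (-11, 3, 8)
  hex 0: (-11, 3, 8)
  hex 1: (-10, 2, 8)
  hex 2: (-9, 1, 8)
  hex 3: (-8, 0, 8)
  hex 4: (-7, -1, 8)
  hex 5: (-6, -2, 8)
  hex 6: (-5, -2, 7)
  hex 7: (-4, -2, 6)
  hex 8: (-3, -2, 5)
  hex 9: (-2, -2, 4)
  hex 10: (-1, -2, 3)
  hex 11: (-1, -1, 2)
  hex 12: (-1, 0, 1)
  hex 13: (-1, 1, 0)
  hex 14: (-1, 2, -1)
  hex 15: (-1, 3, -2)
  hex 16: (-2, 4, -2)
  hex 17: (-3, 5, -2)
  hex 18: (-4, 6, -2)
  hex 19: (-5, 7, -2)
  hex 20: (-6, 8, -2)
  hex 21: (-7, 8, -1)
  hex 22: (-8, 8, 0)
  hex 23: (-9, 8, 1)
  hex 24: (-10, 8, 2)
  hex 25: (-11, 8, 3)
  hex 26: (-11, 7, 4)
  hex 27: (-11, 6, 5)
  hex 28: (-11, 5, 6)
  hex 29: (-11, 4, 7)
Sorted: 30 hexes.

Answer: -11 3 8
-11 4 7
-11 5 6
-11 6 5
-11 7 4
-11 8 3
-10 2 8
-10 8 2
-9 1 8
-9 8 1
-8 0 8
-8 8 0
-7 -1 8
-7 8 -1
-6 -2 8
-6 8 -2
-5 -2 7
-5 7 -2
-4 -2 6
-4 6 -2
-3 -2 5
-3 5 -2
-2 -2 4
-2 4 -2
-1 -2 3
-1 -1 2
-1 0 1
-1 1 0
-1 2 -1
-1 3 -2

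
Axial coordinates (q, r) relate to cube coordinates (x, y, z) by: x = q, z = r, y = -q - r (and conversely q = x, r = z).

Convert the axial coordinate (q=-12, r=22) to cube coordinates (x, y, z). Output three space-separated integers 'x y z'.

x = q = -12
z = r = 22
y = -x - z = -(-12) - (22) = -10

Answer: -12 -10 22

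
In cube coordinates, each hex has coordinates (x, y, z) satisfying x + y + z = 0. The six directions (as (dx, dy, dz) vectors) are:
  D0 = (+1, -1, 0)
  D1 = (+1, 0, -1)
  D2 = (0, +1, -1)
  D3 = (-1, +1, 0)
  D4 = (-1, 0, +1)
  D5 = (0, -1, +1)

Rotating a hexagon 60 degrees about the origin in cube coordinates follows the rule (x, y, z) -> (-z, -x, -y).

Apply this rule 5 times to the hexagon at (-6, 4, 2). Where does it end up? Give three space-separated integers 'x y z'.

Answer: -4 -2 6

Derivation:
Start: (-6, 4, 2)
Step 1: (-6, 4, 2) -> (-(2), -(-6), -(4)) = (-2, 6, -4)
Step 2: (-2, 6, -4) -> (-(-4), -(-2), -(6)) = (4, 2, -6)
Step 3: (4, 2, -6) -> (-(-6), -(4), -(2)) = (6, -4, -2)
Step 4: (6, -4, -2) -> (-(-2), -(6), -(-4)) = (2, -6, 4)
Step 5: (2, -6, 4) -> (-(4), -(2), -(-6)) = (-4, -2, 6)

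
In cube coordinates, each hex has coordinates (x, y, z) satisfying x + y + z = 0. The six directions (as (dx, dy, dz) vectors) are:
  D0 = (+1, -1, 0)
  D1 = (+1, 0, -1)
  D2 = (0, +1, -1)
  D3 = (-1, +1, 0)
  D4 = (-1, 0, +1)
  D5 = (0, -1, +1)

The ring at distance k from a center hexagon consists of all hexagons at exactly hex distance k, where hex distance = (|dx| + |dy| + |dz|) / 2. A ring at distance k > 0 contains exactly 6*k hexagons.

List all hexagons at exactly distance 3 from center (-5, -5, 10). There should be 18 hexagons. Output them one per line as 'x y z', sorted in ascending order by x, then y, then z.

Walk ring at distance 3 from (-5, -5, 10):
Start at center + D4*3 = (-8, -5, 13)
  hex 0: (-8, -5, 13)
  hex 1: (-7, -6, 13)
  hex 2: (-6, -7, 13)
  hex 3: (-5, -8, 13)
  hex 4: (-4, -8, 12)
  hex 5: (-3, -8, 11)
  hex 6: (-2, -8, 10)
  hex 7: (-2, -7, 9)
  hex 8: (-2, -6, 8)
  hex 9: (-2, -5, 7)
  hex 10: (-3, -4, 7)
  hex 11: (-4, -3, 7)
  hex 12: (-5, -2, 7)
  hex 13: (-6, -2, 8)
  hex 14: (-7, -2, 9)
  hex 15: (-8, -2, 10)
  hex 16: (-8, -3, 11)
  hex 17: (-8, -4, 12)
Sorted: 18 hexes.

Answer: -8 -5 13
-8 -4 12
-8 -3 11
-8 -2 10
-7 -6 13
-7 -2 9
-6 -7 13
-6 -2 8
-5 -8 13
-5 -2 7
-4 -8 12
-4 -3 7
-3 -8 11
-3 -4 7
-2 -8 10
-2 -7 9
-2 -6 8
-2 -5 7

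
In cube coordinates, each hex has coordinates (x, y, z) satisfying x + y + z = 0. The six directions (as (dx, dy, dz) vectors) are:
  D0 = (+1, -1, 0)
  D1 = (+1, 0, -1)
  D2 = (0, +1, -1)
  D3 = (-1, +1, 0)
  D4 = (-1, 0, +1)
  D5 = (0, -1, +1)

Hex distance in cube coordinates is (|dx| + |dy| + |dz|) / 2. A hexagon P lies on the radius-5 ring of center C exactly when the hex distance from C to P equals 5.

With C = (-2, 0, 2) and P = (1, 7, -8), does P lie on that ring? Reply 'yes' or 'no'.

|px - cx| = |1 - (-2)| = 3
|py - cy| = |7 - 0| = 7
|pz - cz| = |-8 - 2| = 10
distance = (3+7+10)/2 = 20/2 = 10
radius = 5; distance != radius -> no

Answer: no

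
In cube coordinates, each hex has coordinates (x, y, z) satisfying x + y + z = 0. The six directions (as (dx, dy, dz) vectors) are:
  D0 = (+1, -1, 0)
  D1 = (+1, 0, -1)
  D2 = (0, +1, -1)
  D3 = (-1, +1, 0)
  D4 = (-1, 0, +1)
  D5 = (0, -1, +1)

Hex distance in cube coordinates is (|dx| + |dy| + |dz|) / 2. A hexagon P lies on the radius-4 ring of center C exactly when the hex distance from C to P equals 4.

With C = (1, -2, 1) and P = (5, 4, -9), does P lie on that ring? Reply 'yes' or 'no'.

|px - cx| = |5 - 1| = 4
|py - cy| = |4 - (-2)| = 6
|pz - cz| = |-9 - 1| = 10
distance = (4+6+10)/2 = 20/2 = 10
radius = 4; distance != radius -> no

Answer: no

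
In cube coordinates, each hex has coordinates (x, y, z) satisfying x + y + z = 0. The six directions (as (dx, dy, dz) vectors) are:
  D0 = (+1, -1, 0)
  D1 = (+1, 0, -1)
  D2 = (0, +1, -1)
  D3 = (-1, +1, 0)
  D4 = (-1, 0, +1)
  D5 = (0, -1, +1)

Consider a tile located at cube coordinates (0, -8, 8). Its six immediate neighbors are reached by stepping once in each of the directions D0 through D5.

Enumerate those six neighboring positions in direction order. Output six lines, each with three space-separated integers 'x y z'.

Answer: 1 -9 8
1 -8 7
0 -7 7
-1 -7 8
-1 -8 9
0 -9 9

Derivation:
Center: (0, -8, 8). Add each direction:
  D0: (0, -8, 8) + (1, -1, 0) = (1, -9, 8)
  D1: (0, -8, 8) + (1, 0, -1) = (1, -8, 7)
  D2: (0, -8, 8) + (0, 1, -1) = (0, -7, 7)
  D3: (0, -8, 8) + (-1, 1, 0) = (-1, -7, 8)
  D4: (0, -8, 8) + (-1, 0, 1) = (-1, -8, 9)
  D5: (0, -8, 8) + (0, -1, 1) = (0, -9, 9)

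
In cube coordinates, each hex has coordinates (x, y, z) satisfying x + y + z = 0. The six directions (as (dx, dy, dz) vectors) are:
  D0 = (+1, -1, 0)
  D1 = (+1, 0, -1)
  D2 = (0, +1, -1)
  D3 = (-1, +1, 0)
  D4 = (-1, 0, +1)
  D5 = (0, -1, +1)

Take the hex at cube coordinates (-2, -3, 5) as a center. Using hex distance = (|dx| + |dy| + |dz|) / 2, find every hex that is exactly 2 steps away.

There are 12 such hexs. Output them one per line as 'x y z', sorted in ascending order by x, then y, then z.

Answer: -4 -3 7
-4 -2 6
-4 -1 5
-3 -4 7
-3 -1 4
-2 -5 7
-2 -1 3
-1 -5 6
-1 -2 3
0 -5 5
0 -4 4
0 -3 3

Derivation:
Walk ring at distance 2 from (-2, -3, 5):
Start at center + D4*2 = (-4, -3, 7)
  hex 0: (-4, -3, 7)
  hex 1: (-3, -4, 7)
  hex 2: (-2, -5, 7)
  hex 3: (-1, -5, 6)
  hex 4: (0, -5, 5)
  hex 5: (0, -4, 4)
  hex 6: (0, -3, 3)
  hex 7: (-1, -2, 3)
  hex 8: (-2, -1, 3)
  hex 9: (-3, -1, 4)
  hex 10: (-4, -1, 5)
  hex 11: (-4, -2, 6)
Sorted: 12 hexes.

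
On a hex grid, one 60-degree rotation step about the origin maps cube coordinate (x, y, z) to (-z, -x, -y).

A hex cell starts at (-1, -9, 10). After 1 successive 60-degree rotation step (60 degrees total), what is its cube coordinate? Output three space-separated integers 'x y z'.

Start: (-1, -9, 10)
Step 1: (-1, -9, 10) -> (-(10), -(-1), -(-9)) = (-10, 1, 9)

Answer: -10 1 9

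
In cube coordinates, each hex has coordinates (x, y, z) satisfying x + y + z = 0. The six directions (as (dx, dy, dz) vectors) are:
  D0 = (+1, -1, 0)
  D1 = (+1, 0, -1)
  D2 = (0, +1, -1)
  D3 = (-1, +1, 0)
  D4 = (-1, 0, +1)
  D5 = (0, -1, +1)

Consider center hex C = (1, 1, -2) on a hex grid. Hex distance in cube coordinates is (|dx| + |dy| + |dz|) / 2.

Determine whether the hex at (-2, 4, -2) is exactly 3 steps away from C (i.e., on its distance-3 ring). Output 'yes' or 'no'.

|px - cx| = |-2 - 1| = 3
|py - cy| = |4 - 1| = 3
|pz - cz| = |-2 - (-2)| = 0
distance = (3+3+0)/2 = 6/2 = 3
radius = 3; distance == radius -> yes

Answer: yes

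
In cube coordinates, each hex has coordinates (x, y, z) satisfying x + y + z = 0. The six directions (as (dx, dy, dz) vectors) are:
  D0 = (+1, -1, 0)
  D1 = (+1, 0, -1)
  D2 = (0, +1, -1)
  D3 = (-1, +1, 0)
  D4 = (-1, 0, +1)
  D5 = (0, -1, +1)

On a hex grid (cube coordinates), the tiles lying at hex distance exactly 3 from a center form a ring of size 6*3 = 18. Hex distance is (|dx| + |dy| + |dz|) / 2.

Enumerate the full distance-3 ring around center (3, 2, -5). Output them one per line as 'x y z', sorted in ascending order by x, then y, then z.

Walk ring at distance 3 from (3, 2, -5):
Start at center + D4*3 = (0, 2, -2)
  hex 0: (0, 2, -2)
  hex 1: (1, 1, -2)
  hex 2: (2, 0, -2)
  hex 3: (3, -1, -2)
  hex 4: (4, -1, -3)
  hex 5: (5, -1, -4)
  hex 6: (6, -1, -5)
  hex 7: (6, 0, -6)
  hex 8: (6, 1, -7)
  hex 9: (6, 2, -8)
  hex 10: (5, 3, -8)
  hex 11: (4, 4, -8)
  hex 12: (3, 5, -8)
  hex 13: (2, 5, -7)
  hex 14: (1, 5, -6)
  hex 15: (0, 5, -5)
  hex 16: (0, 4, -4)
  hex 17: (0, 3, -3)
Sorted: 18 hexes.

Answer: 0 2 -2
0 3 -3
0 4 -4
0 5 -5
1 1 -2
1 5 -6
2 0 -2
2 5 -7
3 -1 -2
3 5 -8
4 -1 -3
4 4 -8
5 -1 -4
5 3 -8
6 -1 -5
6 0 -6
6 1 -7
6 2 -8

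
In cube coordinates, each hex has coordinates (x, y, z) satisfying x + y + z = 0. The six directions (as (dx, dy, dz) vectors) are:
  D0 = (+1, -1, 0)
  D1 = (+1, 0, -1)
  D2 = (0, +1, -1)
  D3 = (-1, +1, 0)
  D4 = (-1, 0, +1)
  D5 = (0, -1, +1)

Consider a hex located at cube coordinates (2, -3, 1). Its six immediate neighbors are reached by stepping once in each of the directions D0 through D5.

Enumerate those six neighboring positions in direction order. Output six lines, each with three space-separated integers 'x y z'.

Center: (2, -3, 1). Add each direction:
  D0: (2, -3, 1) + (1, -1, 0) = (3, -4, 1)
  D1: (2, -3, 1) + (1, 0, -1) = (3, -3, 0)
  D2: (2, -3, 1) + (0, 1, -1) = (2, -2, 0)
  D3: (2, -3, 1) + (-1, 1, 0) = (1, -2, 1)
  D4: (2, -3, 1) + (-1, 0, 1) = (1, -3, 2)
  D5: (2, -3, 1) + (0, -1, 1) = (2, -4, 2)

Answer: 3 -4 1
3 -3 0
2 -2 0
1 -2 1
1 -3 2
2 -4 2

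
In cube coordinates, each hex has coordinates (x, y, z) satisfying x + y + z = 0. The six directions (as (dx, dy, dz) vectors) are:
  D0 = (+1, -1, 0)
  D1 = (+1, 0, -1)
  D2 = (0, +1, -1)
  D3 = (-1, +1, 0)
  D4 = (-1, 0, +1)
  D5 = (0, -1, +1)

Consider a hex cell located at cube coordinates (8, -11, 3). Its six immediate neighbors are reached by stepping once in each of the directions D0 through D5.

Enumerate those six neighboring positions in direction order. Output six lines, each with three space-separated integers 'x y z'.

Answer: 9 -12 3
9 -11 2
8 -10 2
7 -10 3
7 -11 4
8 -12 4

Derivation:
Center: (8, -11, 3). Add each direction:
  D0: (8, -11, 3) + (1, -1, 0) = (9, -12, 3)
  D1: (8, -11, 3) + (1, 0, -1) = (9, -11, 2)
  D2: (8, -11, 3) + (0, 1, -1) = (8, -10, 2)
  D3: (8, -11, 3) + (-1, 1, 0) = (7, -10, 3)
  D4: (8, -11, 3) + (-1, 0, 1) = (7, -11, 4)
  D5: (8, -11, 3) + (0, -1, 1) = (8, -12, 4)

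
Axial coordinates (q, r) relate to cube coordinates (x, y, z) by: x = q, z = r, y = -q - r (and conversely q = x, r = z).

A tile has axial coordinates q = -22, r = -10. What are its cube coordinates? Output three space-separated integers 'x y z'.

x = q = -22
z = r = -10
y = -x - z = -(-22) - (-10) = 32

Answer: -22 32 -10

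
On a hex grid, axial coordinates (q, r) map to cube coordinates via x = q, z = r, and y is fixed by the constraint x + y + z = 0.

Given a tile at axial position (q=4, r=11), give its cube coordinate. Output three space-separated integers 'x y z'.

Answer: 4 -15 11

Derivation:
x = q = 4
z = r = 11
y = -x - z = -(4) - (11) = -15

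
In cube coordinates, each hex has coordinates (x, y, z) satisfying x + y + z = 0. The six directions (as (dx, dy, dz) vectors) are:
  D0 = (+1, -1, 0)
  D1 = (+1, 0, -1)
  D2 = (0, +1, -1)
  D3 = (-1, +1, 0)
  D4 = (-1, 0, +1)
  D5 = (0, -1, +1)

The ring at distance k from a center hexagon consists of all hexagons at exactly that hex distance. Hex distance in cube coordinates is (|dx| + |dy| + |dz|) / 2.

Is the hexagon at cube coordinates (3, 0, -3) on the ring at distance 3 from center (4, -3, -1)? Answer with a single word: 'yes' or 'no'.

Answer: yes

Derivation:
|px - cx| = |3 - 4| = 1
|py - cy| = |0 - (-3)| = 3
|pz - cz| = |-3 - (-1)| = 2
distance = (1+3+2)/2 = 6/2 = 3
radius = 3; distance == radius -> yes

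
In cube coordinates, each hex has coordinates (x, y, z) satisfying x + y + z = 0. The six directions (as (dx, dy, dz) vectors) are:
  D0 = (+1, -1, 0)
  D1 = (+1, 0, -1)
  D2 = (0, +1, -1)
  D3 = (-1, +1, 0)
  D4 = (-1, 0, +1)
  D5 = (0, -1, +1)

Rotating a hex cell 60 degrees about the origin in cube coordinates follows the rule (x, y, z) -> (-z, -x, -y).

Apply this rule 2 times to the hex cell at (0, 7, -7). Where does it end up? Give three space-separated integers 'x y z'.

Start: (0, 7, -7)
Step 1: (0, 7, -7) -> (-(-7), -(0), -(7)) = (7, 0, -7)
Step 2: (7, 0, -7) -> (-(-7), -(7), -(0)) = (7, -7, 0)

Answer: 7 -7 0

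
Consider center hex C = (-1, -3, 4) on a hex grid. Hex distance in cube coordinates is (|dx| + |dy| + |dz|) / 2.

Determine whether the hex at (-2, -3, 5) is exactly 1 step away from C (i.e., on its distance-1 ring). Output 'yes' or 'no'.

|px - cx| = |-2 - (-1)| = 1
|py - cy| = |-3 - (-3)| = 0
|pz - cz| = |5 - 4| = 1
distance = (1+0+1)/2 = 2/2 = 1
radius = 1; distance == radius -> yes

Answer: yes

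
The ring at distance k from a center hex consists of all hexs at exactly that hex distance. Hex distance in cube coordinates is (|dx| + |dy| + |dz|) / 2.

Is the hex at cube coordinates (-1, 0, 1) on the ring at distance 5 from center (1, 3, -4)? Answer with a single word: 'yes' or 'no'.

Answer: yes

Derivation:
|px - cx| = |-1 - 1| = 2
|py - cy| = |0 - 3| = 3
|pz - cz| = |1 - (-4)| = 5
distance = (2+3+5)/2 = 10/2 = 5
radius = 5; distance == radius -> yes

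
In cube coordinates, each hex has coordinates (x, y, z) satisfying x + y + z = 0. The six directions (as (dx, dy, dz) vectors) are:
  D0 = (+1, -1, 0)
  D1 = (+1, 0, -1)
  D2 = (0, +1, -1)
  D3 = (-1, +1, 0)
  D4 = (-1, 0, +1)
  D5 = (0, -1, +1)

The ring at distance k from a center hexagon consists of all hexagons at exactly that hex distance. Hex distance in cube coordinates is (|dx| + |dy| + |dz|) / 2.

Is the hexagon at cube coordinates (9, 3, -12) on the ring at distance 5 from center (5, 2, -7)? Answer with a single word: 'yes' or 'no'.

Answer: yes

Derivation:
|px - cx| = |9 - 5| = 4
|py - cy| = |3 - 2| = 1
|pz - cz| = |-12 - (-7)| = 5
distance = (4+1+5)/2 = 10/2 = 5
radius = 5; distance == radius -> yes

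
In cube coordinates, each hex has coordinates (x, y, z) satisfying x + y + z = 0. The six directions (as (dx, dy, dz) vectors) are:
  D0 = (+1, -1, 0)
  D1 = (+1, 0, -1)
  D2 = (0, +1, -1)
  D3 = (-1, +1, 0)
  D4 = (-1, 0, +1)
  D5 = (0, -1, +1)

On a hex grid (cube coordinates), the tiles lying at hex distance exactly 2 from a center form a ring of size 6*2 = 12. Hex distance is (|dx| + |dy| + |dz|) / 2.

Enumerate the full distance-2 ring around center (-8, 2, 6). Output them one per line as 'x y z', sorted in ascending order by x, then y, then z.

Answer: -10 2 8
-10 3 7
-10 4 6
-9 1 8
-9 4 5
-8 0 8
-8 4 4
-7 0 7
-7 3 4
-6 0 6
-6 1 5
-6 2 4

Derivation:
Walk ring at distance 2 from (-8, 2, 6):
Start at center + D4*2 = (-10, 2, 8)
  hex 0: (-10, 2, 8)
  hex 1: (-9, 1, 8)
  hex 2: (-8, 0, 8)
  hex 3: (-7, 0, 7)
  hex 4: (-6, 0, 6)
  hex 5: (-6, 1, 5)
  hex 6: (-6, 2, 4)
  hex 7: (-7, 3, 4)
  hex 8: (-8, 4, 4)
  hex 9: (-9, 4, 5)
  hex 10: (-10, 4, 6)
  hex 11: (-10, 3, 7)
Sorted: 12 hexes.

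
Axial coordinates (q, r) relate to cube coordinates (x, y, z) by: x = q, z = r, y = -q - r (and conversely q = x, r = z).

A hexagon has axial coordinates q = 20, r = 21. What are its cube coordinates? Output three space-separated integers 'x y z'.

Answer: 20 -41 21

Derivation:
x = q = 20
z = r = 21
y = -x - z = -(20) - (21) = -41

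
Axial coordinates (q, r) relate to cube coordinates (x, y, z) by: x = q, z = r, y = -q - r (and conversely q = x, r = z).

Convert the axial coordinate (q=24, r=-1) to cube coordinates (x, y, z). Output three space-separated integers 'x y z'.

x = q = 24
z = r = -1
y = -x - z = -(24) - (-1) = -23

Answer: 24 -23 -1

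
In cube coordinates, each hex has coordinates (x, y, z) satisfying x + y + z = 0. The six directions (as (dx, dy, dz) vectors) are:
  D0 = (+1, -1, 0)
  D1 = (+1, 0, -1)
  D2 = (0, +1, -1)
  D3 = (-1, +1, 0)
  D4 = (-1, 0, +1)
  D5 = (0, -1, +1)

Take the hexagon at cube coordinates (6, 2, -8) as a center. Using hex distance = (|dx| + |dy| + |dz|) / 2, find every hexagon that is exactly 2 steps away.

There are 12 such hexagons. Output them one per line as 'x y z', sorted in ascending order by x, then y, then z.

Walk ring at distance 2 from (6, 2, -8):
Start at center + D4*2 = (4, 2, -6)
  hex 0: (4, 2, -6)
  hex 1: (5, 1, -6)
  hex 2: (6, 0, -6)
  hex 3: (7, 0, -7)
  hex 4: (8, 0, -8)
  hex 5: (8, 1, -9)
  hex 6: (8, 2, -10)
  hex 7: (7, 3, -10)
  hex 8: (6, 4, -10)
  hex 9: (5, 4, -9)
  hex 10: (4, 4, -8)
  hex 11: (4, 3, -7)
Sorted: 12 hexes.

Answer: 4 2 -6
4 3 -7
4 4 -8
5 1 -6
5 4 -9
6 0 -6
6 4 -10
7 0 -7
7 3 -10
8 0 -8
8 1 -9
8 2 -10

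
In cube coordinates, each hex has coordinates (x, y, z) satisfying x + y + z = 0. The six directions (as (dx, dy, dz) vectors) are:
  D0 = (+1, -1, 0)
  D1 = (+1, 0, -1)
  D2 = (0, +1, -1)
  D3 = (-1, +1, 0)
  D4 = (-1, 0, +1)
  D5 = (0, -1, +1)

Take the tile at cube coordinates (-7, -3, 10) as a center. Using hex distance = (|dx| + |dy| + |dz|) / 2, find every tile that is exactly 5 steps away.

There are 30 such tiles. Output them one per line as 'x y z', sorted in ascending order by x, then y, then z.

Answer: -12 -3 15
-12 -2 14
-12 -1 13
-12 0 12
-12 1 11
-12 2 10
-11 -4 15
-11 2 9
-10 -5 15
-10 2 8
-9 -6 15
-9 2 7
-8 -7 15
-8 2 6
-7 -8 15
-7 2 5
-6 -8 14
-6 1 5
-5 -8 13
-5 0 5
-4 -8 12
-4 -1 5
-3 -8 11
-3 -2 5
-2 -8 10
-2 -7 9
-2 -6 8
-2 -5 7
-2 -4 6
-2 -3 5

Derivation:
Walk ring at distance 5 from (-7, -3, 10):
Start at center + D4*5 = (-12, -3, 15)
  hex 0: (-12, -3, 15)
  hex 1: (-11, -4, 15)
  hex 2: (-10, -5, 15)
  hex 3: (-9, -6, 15)
  hex 4: (-8, -7, 15)
  hex 5: (-7, -8, 15)
  hex 6: (-6, -8, 14)
  hex 7: (-5, -8, 13)
  hex 8: (-4, -8, 12)
  hex 9: (-3, -8, 11)
  hex 10: (-2, -8, 10)
  hex 11: (-2, -7, 9)
  hex 12: (-2, -6, 8)
  hex 13: (-2, -5, 7)
  hex 14: (-2, -4, 6)
  hex 15: (-2, -3, 5)
  hex 16: (-3, -2, 5)
  hex 17: (-4, -1, 5)
  hex 18: (-5, 0, 5)
  hex 19: (-6, 1, 5)
  hex 20: (-7, 2, 5)
  hex 21: (-8, 2, 6)
  hex 22: (-9, 2, 7)
  hex 23: (-10, 2, 8)
  hex 24: (-11, 2, 9)
  hex 25: (-12, 2, 10)
  hex 26: (-12, 1, 11)
  hex 27: (-12, 0, 12)
  hex 28: (-12, -1, 13)
  hex 29: (-12, -2, 14)
Sorted: 30 hexes.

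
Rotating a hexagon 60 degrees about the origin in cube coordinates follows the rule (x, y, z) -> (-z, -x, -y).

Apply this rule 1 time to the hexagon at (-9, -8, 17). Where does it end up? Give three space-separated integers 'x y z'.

Start: (-9, -8, 17)
Step 1: (-9, -8, 17) -> (-(17), -(-9), -(-8)) = (-17, 9, 8)

Answer: -17 9 8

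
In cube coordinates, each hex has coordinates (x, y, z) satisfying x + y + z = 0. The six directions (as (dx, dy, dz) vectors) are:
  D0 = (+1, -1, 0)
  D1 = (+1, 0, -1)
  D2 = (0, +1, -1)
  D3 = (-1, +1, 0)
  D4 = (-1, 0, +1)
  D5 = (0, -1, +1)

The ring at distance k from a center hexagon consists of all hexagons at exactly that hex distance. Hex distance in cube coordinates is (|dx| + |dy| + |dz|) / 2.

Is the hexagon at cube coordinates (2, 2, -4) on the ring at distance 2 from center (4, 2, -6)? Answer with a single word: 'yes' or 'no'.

Answer: yes

Derivation:
|px - cx| = |2 - 4| = 2
|py - cy| = |2 - 2| = 0
|pz - cz| = |-4 - (-6)| = 2
distance = (2+0+2)/2 = 4/2 = 2
radius = 2; distance == radius -> yes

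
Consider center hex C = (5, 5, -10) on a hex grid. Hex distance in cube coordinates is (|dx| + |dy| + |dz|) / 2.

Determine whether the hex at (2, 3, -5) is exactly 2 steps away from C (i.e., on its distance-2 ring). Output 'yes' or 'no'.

|px - cx| = |2 - 5| = 3
|py - cy| = |3 - 5| = 2
|pz - cz| = |-5 - (-10)| = 5
distance = (3+2+5)/2 = 10/2 = 5
radius = 2; distance != radius -> no

Answer: no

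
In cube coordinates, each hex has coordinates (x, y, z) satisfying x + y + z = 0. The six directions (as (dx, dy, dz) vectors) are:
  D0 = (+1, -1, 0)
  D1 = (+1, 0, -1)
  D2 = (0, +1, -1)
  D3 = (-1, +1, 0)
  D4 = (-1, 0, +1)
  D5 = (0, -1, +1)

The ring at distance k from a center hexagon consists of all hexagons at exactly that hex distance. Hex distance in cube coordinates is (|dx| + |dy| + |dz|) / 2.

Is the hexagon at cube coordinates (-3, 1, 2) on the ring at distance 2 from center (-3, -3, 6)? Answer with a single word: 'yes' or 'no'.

Answer: no

Derivation:
|px - cx| = |-3 - (-3)| = 0
|py - cy| = |1 - (-3)| = 4
|pz - cz| = |2 - 6| = 4
distance = (0+4+4)/2 = 8/2 = 4
radius = 2; distance != radius -> no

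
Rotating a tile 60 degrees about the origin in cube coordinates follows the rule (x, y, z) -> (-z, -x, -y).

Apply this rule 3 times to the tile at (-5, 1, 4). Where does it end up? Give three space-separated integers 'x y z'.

Start: (-5, 1, 4)
Step 1: (-5, 1, 4) -> (-(4), -(-5), -(1)) = (-4, 5, -1)
Step 2: (-4, 5, -1) -> (-(-1), -(-4), -(5)) = (1, 4, -5)
Step 3: (1, 4, -5) -> (-(-5), -(1), -(4)) = (5, -1, -4)

Answer: 5 -1 -4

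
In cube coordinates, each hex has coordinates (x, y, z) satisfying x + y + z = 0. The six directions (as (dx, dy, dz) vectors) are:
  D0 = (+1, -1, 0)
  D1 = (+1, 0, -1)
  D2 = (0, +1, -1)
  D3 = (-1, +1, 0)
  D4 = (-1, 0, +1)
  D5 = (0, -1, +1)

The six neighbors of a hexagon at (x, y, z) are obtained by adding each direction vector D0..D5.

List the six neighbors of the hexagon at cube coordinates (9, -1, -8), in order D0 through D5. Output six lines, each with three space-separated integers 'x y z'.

Answer: 10 -2 -8
10 -1 -9
9 0 -9
8 0 -8
8 -1 -7
9 -2 -7

Derivation:
Center: (9, -1, -8). Add each direction:
  D0: (9, -1, -8) + (1, -1, 0) = (10, -2, -8)
  D1: (9, -1, -8) + (1, 0, -1) = (10, -1, -9)
  D2: (9, -1, -8) + (0, 1, -1) = (9, 0, -9)
  D3: (9, -1, -8) + (-1, 1, 0) = (8, 0, -8)
  D4: (9, -1, -8) + (-1, 0, 1) = (8, -1, -7)
  D5: (9, -1, -8) + (0, -1, 1) = (9, -2, -7)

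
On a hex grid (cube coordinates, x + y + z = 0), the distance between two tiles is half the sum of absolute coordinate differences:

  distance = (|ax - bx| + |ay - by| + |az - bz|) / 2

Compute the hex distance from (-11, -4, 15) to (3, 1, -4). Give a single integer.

|ax - bx| = |-11 - 3| = 14
|ay - by| = |-4 - 1| = 5
|az - bz| = |15 - (-4)| = 19
distance = (14 + 5 + 19) / 2 = 38 / 2 = 19

Answer: 19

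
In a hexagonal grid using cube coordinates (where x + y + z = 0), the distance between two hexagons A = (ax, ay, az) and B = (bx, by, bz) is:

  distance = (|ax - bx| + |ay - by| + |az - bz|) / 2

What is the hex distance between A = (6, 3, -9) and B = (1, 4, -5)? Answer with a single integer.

Answer: 5

Derivation:
|ax - bx| = |6 - 1| = 5
|ay - by| = |3 - 4| = 1
|az - bz| = |-9 - (-5)| = 4
distance = (5 + 1 + 4) / 2 = 10 / 2 = 5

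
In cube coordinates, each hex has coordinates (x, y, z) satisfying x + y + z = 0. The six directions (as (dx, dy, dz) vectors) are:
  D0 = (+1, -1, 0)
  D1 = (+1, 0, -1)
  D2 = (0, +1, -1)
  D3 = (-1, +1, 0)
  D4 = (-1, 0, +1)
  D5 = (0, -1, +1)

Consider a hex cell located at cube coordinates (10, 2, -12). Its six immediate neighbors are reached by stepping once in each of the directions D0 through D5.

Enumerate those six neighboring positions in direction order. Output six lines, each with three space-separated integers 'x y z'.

Answer: 11 1 -12
11 2 -13
10 3 -13
9 3 -12
9 2 -11
10 1 -11

Derivation:
Center: (10, 2, -12). Add each direction:
  D0: (10, 2, -12) + (1, -1, 0) = (11, 1, -12)
  D1: (10, 2, -12) + (1, 0, -1) = (11, 2, -13)
  D2: (10, 2, -12) + (0, 1, -1) = (10, 3, -13)
  D3: (10, 2, -12) + (-1, 1, 0) = (9, 3, -12)
  D4: (10, 2, -12) + (-1, 0, 1) = (9, 2, -11)
  D5: (10, 2, -12) + (0, -1, 1) = (10, 1, -11)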